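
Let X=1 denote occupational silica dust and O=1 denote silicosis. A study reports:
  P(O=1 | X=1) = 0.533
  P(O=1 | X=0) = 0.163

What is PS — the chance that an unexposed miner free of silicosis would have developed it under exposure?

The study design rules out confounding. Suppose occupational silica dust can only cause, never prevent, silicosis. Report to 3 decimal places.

Let p₁ = 0.533, p₀ = 0.163.
Under exogeneity and monotonicity, PS = (p₁ − p₀) / (1 − p₀).
PS = (0.533 − 0.163) / (1 − 0.163) = 0.37 / 0.837 ≈ 0.4421

PS ≈ 0.442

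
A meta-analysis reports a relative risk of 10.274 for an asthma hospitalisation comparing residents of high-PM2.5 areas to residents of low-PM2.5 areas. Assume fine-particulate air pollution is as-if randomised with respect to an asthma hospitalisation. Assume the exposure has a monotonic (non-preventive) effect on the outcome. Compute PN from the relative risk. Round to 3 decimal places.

PN ≈ 0.903

Under exogeneity and monotonicity, PN = (RR − 1) / RR = 1 − 1/RR.
PN = (10.274 − 1) / 10.274 = 9.274 / 10.274 ≈ 0.9027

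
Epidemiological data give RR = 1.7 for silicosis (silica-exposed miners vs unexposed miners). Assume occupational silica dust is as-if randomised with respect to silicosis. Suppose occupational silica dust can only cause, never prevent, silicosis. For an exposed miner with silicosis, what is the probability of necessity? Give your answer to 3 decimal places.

Under exogeneity and monotonicity, PN = (RR − 1) / RR = 1 − 1/RR.
PN = (1.7 − 1) / 1.7 = 0.7 / 1.7 ≈ 0.4118

PN ≈ 0.412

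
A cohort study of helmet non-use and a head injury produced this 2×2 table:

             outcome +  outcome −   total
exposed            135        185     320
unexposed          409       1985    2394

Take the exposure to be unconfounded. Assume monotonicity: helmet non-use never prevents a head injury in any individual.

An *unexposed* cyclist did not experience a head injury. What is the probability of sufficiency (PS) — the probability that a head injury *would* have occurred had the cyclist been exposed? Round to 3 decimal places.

PS ≈ 0.303

p₁ = P(outcome | exposed) = 135/320 = 0.42188
p₀ = P(outcome | unexposed) = 409/2394 = 0.17084
Under exogeneity and monotonicity, PS = (p₁ − p₀)/(1 − p₀).
PS = (0.42188 − 0.17084) / 0.82916 ≈ 0.3028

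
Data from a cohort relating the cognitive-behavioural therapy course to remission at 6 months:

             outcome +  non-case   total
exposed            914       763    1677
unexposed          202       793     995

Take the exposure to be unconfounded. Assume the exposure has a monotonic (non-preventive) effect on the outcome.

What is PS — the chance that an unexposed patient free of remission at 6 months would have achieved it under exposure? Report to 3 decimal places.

PS ≈ 0.429

p₁ = P(outcome | exposed) = 914/1677 = 0.54502
p₀ = P(outcome | unexposed) = 202/995 = 0.20302
Under exogeneity and monotonicity, PS = (p₁ − p₀) / (1 − p₀).
PS = (0.54502 − 0.20302) / (1 − 0.20302) = 0.34201 / 0.79698 ≈ 0.4291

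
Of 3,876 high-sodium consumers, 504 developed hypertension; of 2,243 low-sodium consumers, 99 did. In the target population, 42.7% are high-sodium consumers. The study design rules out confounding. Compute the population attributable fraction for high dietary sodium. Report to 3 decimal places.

p₁ = P(outcome | exposed) = 504/3876 = 0.13003
p₀ = P(outcome | unexposed) = 99/2243 = 0.044137
Overall risk P(Y=1) = π·p₁ + (1−π)·p₀ = 0.427×0.13003 + 0.573×0.044137 = 0.080814.
Under exogeneity, PAF = [P(Y=1) − p₀] / P(Y=1).
PAF = (0.080814 − 0.044137) / 0.080814 ≈ 0.4538

PAF ≈ 0.454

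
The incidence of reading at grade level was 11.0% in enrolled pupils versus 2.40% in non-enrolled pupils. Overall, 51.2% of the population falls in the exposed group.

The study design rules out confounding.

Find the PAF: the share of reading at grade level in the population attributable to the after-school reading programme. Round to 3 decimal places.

PAF ≈ 0.647

p₁ = 0.11, p₀ = 0.024.
Overall risk P(Y=1) = π·p₁ + (1−π)·p₀ = 0.512×0.11 + 0.488×0.024 = 0.068032.
Under exogeneity, PAF = [P(Y=1) − p₀] / P(Y=1).
PAF = (0.068032 − 0.024) / 0.068032 ≈ 0.6472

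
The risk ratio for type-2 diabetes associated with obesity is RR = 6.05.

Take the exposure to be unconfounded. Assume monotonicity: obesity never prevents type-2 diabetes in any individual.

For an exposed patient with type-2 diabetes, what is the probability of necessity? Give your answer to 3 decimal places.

PN ≈ 0.835

Under exogeneity and monotonicity, PN = (RR − 1) / RR = 1 − 1/RR.
PN = (6.05 − 1) / 6.05 = 5.05 / 6.05 ≈ 0.8347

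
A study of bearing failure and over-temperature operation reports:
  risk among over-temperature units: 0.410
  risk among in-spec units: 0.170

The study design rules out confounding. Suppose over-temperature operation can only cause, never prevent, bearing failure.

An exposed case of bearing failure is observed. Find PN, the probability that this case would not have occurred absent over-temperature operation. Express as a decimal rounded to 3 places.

Let p₁ = 0.41, p₀ = 0.17.
Under exogeneity and monotonicity, PN = (p₁ − p₀) / p₁.
PN = (0.41 − 0.17) / 0.41 = 0.24 / 0.41 ≈ 0.5854

PN ≈ 0.585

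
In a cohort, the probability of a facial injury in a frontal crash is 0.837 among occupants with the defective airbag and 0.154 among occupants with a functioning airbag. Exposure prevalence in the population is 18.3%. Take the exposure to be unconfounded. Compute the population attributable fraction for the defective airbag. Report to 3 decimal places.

Let p₁ = 0.837, p₀ = 0.154.
Overall risk P(Y=1) = π·p₁ + (1−π)·p₀ = 0.183×0.837 + 0.817×0.154 = 0.27899.
Under exogeneity, PAF = [P(Y=1) − p₀] / P(Y=1).
PAF = (0.27899 − 0.154) / 0.27899 ≈ 0.4480

PAF ≈ 0.448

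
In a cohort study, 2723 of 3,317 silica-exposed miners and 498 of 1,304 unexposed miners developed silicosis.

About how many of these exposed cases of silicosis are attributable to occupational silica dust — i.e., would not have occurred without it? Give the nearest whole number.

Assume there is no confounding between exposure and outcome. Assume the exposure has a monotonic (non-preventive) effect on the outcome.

about 1456 cases

p₁ = P(outcome | exposed) = 2723/3317 = 0.82092
p₀ = P(outcome | unexposed) = 498/1304 = 0.3819
PN = (p₁ − p₀)/p₁ = (0.82092 − 0.3819) / 0.82092 ≈ 0.53479.
Attributable cases ≈ PN × (exposed cases) = 0.53479 × 2723 ≈ 1456.23.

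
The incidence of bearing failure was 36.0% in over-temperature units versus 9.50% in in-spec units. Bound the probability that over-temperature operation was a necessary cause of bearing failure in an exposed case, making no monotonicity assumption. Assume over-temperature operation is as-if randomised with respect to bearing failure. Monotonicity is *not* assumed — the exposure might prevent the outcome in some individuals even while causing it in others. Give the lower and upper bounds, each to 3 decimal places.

p₁ = 0.36, p₀ = 0.095.
Under exogeneity alone the bounds on PN are max{0,(p₁−p₀)/p₁} ≤ PN ≤ min{1,(1−p₀)/p₁}.
  lower = (p₁ − p₀)/p₁ = 0.265 / 0.36 ≈ 0.7361
  upper = min{1, (1 − p₀)/p₁} = 0.905 / 0.36 ≈ 2.5139 → capped at 1

0.736 ≤ PN ≤ 1.000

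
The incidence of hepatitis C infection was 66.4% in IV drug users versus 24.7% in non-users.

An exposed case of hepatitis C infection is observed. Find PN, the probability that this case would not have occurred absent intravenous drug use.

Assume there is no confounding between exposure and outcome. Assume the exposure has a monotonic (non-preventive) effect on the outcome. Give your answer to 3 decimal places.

p₁ = 0.664, p₀ = 0.247.
Under exogeneity and monotonicity, PN = (p₁ − p₀) / p₁.
PN = (0.664 − 0.247) / 0.664 = 0.417 / 0.664 ≈ 0.6280

PN ≈ 0.628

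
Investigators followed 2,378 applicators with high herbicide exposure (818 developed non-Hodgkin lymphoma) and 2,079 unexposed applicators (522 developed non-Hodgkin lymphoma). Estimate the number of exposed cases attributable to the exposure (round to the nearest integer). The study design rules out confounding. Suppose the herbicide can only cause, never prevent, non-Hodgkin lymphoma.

about 221 cases

p₁ = P(outcome | exposed) = 818/2378 = 0.34399
p₀ = P(outcome | unexposed) = 522/2079 = 0.25108
PN = (p₁ − p₀)/p₁ = (0.34399 − 0.25108) / 0.34399 ≈ 0.27008.
Attributable cases ≈ PN × (exposed cases) = 0.27008 × 818 ≈ 220.93.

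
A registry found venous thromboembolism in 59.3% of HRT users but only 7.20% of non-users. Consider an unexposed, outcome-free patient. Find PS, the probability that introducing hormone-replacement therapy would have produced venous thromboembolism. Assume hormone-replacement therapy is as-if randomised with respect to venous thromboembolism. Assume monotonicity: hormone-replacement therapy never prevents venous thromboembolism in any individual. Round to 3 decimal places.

p₁ = 0.593, p₀ = 0.072.
Under exogeneity and monotonicity, PS = (p₁ − p₀) / (1 − p₀).
PS = (0.593 − 0.072) / (1 − 0.072) = 0.521 / 0.928 ≈ 0.5614

PS ≈ 0.561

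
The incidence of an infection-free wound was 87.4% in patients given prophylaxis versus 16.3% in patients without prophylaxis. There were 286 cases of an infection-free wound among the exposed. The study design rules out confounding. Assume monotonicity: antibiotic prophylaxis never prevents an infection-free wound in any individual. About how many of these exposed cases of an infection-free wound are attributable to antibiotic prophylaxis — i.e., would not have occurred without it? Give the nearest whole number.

about 233 cases

p₁ = 0.874, p₀ = 0.163.
PN = (p₁ − p₀)/p₁ = (0.874 − 0.163) / 0.874 ≈ 0.81350.
Attributable cases ≈ PN × (exposed cases) = 0.81350 × 286 ≈ 232.66.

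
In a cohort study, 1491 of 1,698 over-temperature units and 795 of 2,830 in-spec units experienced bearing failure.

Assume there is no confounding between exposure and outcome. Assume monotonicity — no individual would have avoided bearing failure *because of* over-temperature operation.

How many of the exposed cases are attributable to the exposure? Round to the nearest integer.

p₁ = P(outcome | exposed) = 1491/1698 = 0.87809
p₀ = P(outcome | unexposed) = 795/2830 = 0.28092
PN = (p₁ − p₀)/p₁ = (0.87809 − 0.28092) / 0.87809 ≈ 0.68008.
Attributable cases ≈ PN × (exposed cases) = 0.68008 × 1491 ≈ 1014.00.

about 1014 cases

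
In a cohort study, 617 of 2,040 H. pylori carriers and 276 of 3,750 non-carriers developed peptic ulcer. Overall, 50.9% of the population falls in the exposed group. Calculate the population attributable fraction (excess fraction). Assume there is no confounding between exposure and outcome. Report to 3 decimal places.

p₁ = P(outcome | exposed) = 617/2040 = 0.30245
p₀ = P(outcome | unexposed) = 276/3750 = 0.0736
Overall risk P(Y=1) = π·p₁ + (1−π)·p₀ = 0.509×0.30245 + 0.491×0.0736 = 0.19009.
Under exogeneity, PAF = [P(Y=1) − p₀] / P(Y=1).
PAF = (0.19009 − 0.0736) / 0.19009 ≈ 0.6128

PAF ≈ 0.613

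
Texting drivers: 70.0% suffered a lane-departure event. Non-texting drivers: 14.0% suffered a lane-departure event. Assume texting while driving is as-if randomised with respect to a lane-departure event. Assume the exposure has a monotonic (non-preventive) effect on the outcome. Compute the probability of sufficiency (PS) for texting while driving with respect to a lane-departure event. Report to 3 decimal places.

p₁ = 0.7, p₀ = 0.14.
Under exogeneity and monotonicity, PS = (p₁ − p₀) / (1 − p₀).
PS = (0.7 − 0.14) / (1 − 0.14) = 0.56 / 0.86 ≈ 0.6512

PS ≈ 0.651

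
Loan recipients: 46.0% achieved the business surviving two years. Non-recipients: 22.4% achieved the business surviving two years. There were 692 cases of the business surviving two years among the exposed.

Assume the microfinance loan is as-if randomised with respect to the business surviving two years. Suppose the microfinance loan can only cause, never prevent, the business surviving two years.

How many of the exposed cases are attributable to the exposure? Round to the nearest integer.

p₁ = 0.46, p₀ = 0.224.
PN = (p₁ − p₀)/p₁ = (0.46 − 0.224) / 0.46 ≈ 0.51304.
Attributable cases ≈ PN × (exposed cases) = 0.51304 × 692 ≈ 355.03.

about 355 cases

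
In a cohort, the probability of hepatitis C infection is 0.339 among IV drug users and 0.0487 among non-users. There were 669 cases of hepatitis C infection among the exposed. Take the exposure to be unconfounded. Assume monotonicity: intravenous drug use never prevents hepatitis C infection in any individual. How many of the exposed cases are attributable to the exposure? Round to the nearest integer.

Let p₁ = 0.339, p₀ = 0.0487.
PN = (p₁ − p₀)/p₁ = (0.339 − 0.0487) / 0.339 ≈ 0.85634.
Attributable cases ≈ PN × (exposed cases) = 0.85634 × 669 ≈ 572.89.

about 573 cases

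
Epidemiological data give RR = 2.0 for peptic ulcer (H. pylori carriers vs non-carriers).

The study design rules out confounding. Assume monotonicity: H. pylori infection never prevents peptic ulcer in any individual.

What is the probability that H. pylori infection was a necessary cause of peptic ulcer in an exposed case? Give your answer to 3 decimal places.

PN ≈ 0.500

Under exogeneity and monotonicity, PN = (RR − 1) / RR = 1 − 1/RR.
PN = (2.0 − 1) / 2.0 = 1 / 2.0 ≈ 0.5000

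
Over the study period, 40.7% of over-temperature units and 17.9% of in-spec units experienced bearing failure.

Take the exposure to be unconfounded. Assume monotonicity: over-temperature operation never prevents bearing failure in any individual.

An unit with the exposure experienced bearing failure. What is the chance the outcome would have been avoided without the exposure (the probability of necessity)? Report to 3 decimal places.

p₁ = 0.407, p₀ = 0.179.
Under exogeneity and monotonicity, PN = (p₁ − p₀) / p₁.
PN = (0.407 − 0.179) / 0.407 = 0.228 / 0.407 ≈ 0.5602

PN ≈ 0.560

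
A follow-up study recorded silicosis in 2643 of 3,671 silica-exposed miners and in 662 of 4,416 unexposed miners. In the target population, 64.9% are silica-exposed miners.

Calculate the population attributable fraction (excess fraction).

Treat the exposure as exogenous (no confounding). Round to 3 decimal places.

p₁ = P(outcome | exposed) = 2643/3671 = 0.71997
p₀ = P(outcome | unexposed) = 662/4416 = 0.14991
Overall risk P(Y=1) = π·p₁ + (1−π)·p₀ = 0.649×0.71997 + 0.351×0.14991 = 0.51988.
Under exogeneity, PAF = [P(Y=1) − p₀] / P(Y=1).
PAF = (0.51988 − 0.14991) / 0.51988 ≈ 0.7116

PAF ≈ 0.712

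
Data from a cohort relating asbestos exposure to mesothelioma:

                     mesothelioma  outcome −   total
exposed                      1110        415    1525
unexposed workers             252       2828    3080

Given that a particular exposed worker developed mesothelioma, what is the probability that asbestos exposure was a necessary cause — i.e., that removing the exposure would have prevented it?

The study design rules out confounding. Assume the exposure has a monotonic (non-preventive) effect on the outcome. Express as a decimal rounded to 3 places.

p₁ = P(outcome | exposed) = 1110/1525 = 0.72787
p₀ = P(outcome | unexposed) = 252/3080 = 0.081818
Under exogeneity and monotonicity, PN = (p₁ − p₀) / p₁.
PN = (0.72787 − 0.081818) / 0.72787 = 0.64605 / 0.72787 ≈ 0.8876

PN ≈ 0.888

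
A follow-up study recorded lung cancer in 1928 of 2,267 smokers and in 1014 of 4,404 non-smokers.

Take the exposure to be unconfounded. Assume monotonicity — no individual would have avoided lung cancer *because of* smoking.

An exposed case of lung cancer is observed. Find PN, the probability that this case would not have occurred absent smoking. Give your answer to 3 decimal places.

PN ≈ 0.729

p₁ = P(outcome | exposed) = 1928/2267 = 0.85046
p₀ = P(outcome | unexposed) = 1014/4404 = 0.23025
Under exogeneity and monotonicity, PN = (p₁ − p₀) / p₁.
PN = (0.85046 − 0.23025) / 0.85046 = 0.62022 / 0.85046 ≈ 0.7293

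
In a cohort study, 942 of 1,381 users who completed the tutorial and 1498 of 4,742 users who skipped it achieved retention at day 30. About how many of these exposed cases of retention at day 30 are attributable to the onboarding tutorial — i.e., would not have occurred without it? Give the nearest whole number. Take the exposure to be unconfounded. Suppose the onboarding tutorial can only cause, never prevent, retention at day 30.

about 506 cases

p₁ = P(outcome | exposed) = 942/1381 = 0.68211
p₀ = P(outcome | unexposed) = 1498/4742 = 0.3159
PN = (p₁ − p₀)/p₁ = (0.68211 − 0.3159) / 0.68211 ≈ 0.53688.
Attributable cases ≈ PN × (exposed cases) = 0.53688 × 942 ≈ 505.74.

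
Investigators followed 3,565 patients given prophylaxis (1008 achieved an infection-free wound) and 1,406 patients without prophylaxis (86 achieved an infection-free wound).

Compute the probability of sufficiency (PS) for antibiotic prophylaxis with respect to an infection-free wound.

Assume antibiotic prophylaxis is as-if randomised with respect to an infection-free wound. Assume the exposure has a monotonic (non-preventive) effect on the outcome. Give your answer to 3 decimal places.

PS ≈ 0.236

p₁ = P(outcome | exposed) = 1008/3565 = 0.28275
p₀ = P(outcome | unexposed) = 86/1406 = 0.061166
Under exogeneity and monotonicity, PS = (p₁ − p₀) / (1 − p₀).
PS = (0.28275 − 0.061166) / (1 − 0.061166) = 0.22158 / 0.93883 ≈ 0.2360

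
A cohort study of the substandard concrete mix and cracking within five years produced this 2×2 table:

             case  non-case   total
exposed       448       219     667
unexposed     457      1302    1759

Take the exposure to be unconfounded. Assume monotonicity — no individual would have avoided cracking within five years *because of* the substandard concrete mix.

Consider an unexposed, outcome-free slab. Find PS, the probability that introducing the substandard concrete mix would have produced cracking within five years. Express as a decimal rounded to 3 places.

p₁ = P(outcome | exposed) = 448/667 = 0.67166
p₀ = P(outcome | unexposed) = 457/1759 = 0.25981
Under exogeneity and monotonicity, PS = (p₁ − p₀)/(1 − p₀).
PS = (0.67166 − 0.25981) / 0.74019 ≈ 0.5564

PS ≈ 0.556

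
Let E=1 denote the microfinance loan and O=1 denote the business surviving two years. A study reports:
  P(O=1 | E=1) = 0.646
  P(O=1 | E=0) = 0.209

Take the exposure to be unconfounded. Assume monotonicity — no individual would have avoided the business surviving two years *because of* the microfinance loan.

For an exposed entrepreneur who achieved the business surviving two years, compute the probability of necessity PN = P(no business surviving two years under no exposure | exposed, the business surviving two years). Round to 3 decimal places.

Let p₁ = 0.646, p₀ = 0.209.
Under exogeneity and monotonicity, PN = (p₁ − p₀) / p₁.
PN = (0.646 − 0.209) / 0.646 = 0.437 / 0.646 ≈ 0.6765

PN ≈ 0.676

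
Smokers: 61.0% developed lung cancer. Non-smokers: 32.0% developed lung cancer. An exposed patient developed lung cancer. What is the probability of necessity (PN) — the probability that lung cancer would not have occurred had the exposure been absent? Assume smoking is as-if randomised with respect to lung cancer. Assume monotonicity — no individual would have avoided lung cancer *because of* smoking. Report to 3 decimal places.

p₁ = 0.61, p₀ = 0.32.
Under exogeneity and monotonicity, PN = (p₁ − p₀) / p₁.
PN = (0.61 − 0.32) / 0.61 = 0.29 / 0.61 ≈ 0.4754

PN ≈ 0.475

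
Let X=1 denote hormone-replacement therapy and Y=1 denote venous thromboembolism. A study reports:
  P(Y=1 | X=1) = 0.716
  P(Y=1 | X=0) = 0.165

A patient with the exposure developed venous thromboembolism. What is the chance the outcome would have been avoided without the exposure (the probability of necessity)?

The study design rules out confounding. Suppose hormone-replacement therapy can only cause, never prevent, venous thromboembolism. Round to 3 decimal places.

PN ≈ 0.770

Let p₁ = 0.716, p₀ = 0.165.
Under exogeneity and monotonicity, PN = (p₁ − p₀) / p₁.
PN = (0.716 − 0.165) / 0.716 = 0.551 / 0.716 ≈ 0.7696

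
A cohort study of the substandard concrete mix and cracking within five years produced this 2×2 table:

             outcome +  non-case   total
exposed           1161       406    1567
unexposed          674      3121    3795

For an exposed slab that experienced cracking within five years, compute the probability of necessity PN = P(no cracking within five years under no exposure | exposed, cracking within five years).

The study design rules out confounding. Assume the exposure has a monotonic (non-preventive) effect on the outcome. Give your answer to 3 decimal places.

PN ≈ 0.760

p₁ = P(outcome | exposed) = 1161/1567 = 0.74091
p₀ = P(outcome | unexposed) = 674/3795 = 0.1776
Under exogeneity and monotonicity, PN = (p₁ − p₀)/p₁.
PN = (0.74091 − 0.1776) / 0.74091 ≈ 0.7603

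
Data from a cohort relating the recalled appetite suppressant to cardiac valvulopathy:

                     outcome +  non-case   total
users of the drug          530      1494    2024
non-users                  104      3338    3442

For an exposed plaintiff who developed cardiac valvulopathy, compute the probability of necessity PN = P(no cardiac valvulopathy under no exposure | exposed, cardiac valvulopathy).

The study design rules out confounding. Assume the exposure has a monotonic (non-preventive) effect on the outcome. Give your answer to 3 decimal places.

PN ≈ 0.885

p₁ = P(outcome | exposed) = 530/2024 = 0.26186
p₀ = P(outcome | unexposed) = 104/3442 = 0.030215
Under exogeneity and monotonicity, PN = (p₁ − p₀)/p₁.
PN = (0.26186 − 0.030215) / 0.26186 ≈ 0.8846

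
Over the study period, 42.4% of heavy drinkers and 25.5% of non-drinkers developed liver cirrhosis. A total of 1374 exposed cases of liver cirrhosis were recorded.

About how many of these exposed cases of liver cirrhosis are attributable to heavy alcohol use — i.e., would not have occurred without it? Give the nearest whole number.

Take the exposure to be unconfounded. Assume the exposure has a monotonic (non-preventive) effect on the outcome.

about 548 cases

p₁ = 0.424, p₀ = 0.255.
PN = (p₁ − p₀)/p₁ = (0.424 − 0.255) / 0.424 ≈ 0.39858.
Attributable cases ≈ PN × (exposed cases) = 0.39858 × 1374 ≈ 547.66.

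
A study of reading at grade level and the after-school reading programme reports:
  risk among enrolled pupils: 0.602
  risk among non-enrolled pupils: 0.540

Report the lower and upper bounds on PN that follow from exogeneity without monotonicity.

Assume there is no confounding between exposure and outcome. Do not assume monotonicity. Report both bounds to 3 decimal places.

Let p₁ = 0.602, p₀ = 0.54.
Under exogeneity alone the bounds on PN are max{0,(p₁−p₀)/p₁} ≤ PN ≤ min{1,(1−p₀)/p₁}.
  lower = (p₁ − p₀)/p₁ = 0.062 / 0.602 ≈ 0.1030
  upper = min{1, (1 − p₀)/p₁} = 0.46 / 0.602 ≈ 0.7641

0.103 ≤ PN ≤ 0.764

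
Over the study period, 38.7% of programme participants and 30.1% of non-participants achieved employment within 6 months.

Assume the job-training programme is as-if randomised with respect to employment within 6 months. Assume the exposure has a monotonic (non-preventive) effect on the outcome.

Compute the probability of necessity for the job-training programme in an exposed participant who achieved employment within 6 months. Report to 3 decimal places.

p₁ = 0.387, p₀ = 0.301.
Under exogeneity and monotonicity, PN = (p₁ − p₀) / p₁.
PN = (0.387 − 0.301) / 0.387 = 0.086 / 0.387 ≈ 0.2222

PN ≈ 0.222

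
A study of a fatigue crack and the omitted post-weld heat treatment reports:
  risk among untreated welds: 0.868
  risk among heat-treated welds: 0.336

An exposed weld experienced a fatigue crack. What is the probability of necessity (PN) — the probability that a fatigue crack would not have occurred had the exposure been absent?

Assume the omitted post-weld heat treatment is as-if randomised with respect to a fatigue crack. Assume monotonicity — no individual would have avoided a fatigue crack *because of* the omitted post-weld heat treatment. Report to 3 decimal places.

PN ≈ 0.613

Let p₁ = 0.868, p₀ = 0.336.
Under exogeneity and monotonicity, PN = (p₁ − p₀) / p₁.
PN = (0.868 − 0.336) / 0.868 = 0.532 / 0.868 ≈ 0.6129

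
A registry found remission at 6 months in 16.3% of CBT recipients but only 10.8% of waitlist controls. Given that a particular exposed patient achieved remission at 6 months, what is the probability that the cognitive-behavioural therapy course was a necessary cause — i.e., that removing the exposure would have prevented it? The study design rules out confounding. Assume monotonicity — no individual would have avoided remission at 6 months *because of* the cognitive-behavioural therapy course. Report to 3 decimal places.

p₁ = 0.163, p₀ = 0.108.
Under exogeneity and monotonicity, PN = (p₁ − p₀) / p₁.
PN = (0.163 − 0.108) / 0.163 = 0.055 / 0.163 ≈ 0.3374

PN ≈ 0.337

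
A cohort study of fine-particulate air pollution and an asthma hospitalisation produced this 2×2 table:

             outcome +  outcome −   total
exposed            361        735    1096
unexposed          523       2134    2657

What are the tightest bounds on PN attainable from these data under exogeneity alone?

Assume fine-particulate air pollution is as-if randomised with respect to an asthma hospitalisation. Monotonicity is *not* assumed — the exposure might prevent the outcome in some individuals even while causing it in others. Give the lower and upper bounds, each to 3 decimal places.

0.402 ≤ PN ≤ 1.000

p₁ = P(outcome | exposed) = 361/1096 = 0.32938
p₀ = P(outcome | unexposed) = 523/2657 = 0.19684
Under exogeneity alone the bounds on PN are max{0,(p₁−p₀)/p₁} ≤ PN ≤ min{1,(1−p₀)/p₁}.
  lower = (p₁ − p₀)/p₁ = 0.13254 / 0.32938 ≈ 0.4024
  upper = min{1, (1 − p₀)/p₁} = 0.80316 / 0.32938 ≈ 2.4384 → capped at 1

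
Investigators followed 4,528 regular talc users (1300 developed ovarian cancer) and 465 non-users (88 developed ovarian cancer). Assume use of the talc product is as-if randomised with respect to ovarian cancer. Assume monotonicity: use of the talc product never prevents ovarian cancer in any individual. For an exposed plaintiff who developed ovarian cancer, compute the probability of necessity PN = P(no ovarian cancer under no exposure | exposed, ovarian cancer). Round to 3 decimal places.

p₁ = P(outcome | exposed) = 1300/4528 = 0.2871
p₀ = P(outcome | unexposed) = 88/465 = 0.18925
Under exogeneity and monotonicity, PN = (p₁ − p₀) / p₁.
PN = (0.2871 − 0.18925) / 0.2871 = 0.097855 / 0.2871 ≈ 0.3408

PN ≈ 0.341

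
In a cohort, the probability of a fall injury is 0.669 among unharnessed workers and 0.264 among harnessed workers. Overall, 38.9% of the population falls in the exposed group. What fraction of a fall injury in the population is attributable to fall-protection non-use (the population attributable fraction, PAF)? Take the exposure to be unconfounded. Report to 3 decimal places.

Let p₁ = 0.669, p₀ = 0.264.
Overall risk P(Y=1) = π·p₁ + (1−π)·p₀ = 0.389×0.669 + 0.611×0.264 = 0.42155.
Under exogeneity, PAF = [P(Y=1) − p₀] / P(Y=1).
PAF = (0.42155 − 0.264) / 0.42155 ≈ 0.3737

PAF ≈ 0.374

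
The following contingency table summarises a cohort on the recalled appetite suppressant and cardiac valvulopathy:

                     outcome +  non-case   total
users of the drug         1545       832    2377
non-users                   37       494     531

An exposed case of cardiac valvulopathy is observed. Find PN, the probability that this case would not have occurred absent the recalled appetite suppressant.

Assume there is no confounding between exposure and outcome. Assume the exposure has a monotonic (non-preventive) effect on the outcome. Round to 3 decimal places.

p₁ = P(outcome | exposed) = 1545/2377 = 0.64998
p₀ = P(outcome | unexposed) = 37/531 = 0.06968
Under exogeneity and monotonicity, PN = (p₁ − p₀)/p₁.
PN = (0.64998 − 0.06968) / 0.64998 ≈ 0.8928

PN ≈ 0.893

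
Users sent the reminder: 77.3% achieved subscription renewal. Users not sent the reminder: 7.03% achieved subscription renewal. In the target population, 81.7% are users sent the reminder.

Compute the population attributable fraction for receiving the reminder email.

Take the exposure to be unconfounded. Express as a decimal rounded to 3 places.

p₁ = 0.773, p₀ = 0.0703.
Overall risk P(Y=1) = π·p₁ + (1−π)·p₀ = 0.817×0.773 + 0.183×0.0703 = 0.64441.
Under exogeneity, PAF = [P(Y=1) − p₀] / P(Y=1).
PAF = (0.64441 − 0.0703) / 0.64441 ≈ 0.8909

PAF ≈ 0.891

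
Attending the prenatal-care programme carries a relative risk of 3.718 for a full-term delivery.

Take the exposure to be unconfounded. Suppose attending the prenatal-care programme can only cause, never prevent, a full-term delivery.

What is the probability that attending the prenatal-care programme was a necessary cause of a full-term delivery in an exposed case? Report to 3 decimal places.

PN ≈ 0.731

Under exogeneity and monotonicity, PN = (RR − 1) / RR = 1 − 1/RR.
PN = (3.718 − 1) / 3.718 = 2.718 / 3.718 ≈ 0.7310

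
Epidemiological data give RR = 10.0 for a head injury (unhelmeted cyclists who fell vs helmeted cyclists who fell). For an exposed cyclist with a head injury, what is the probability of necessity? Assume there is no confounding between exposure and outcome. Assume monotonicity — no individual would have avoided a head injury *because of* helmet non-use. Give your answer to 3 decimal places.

PN ≈ 0.900

Under exogeneity and monotonicity, PN = (RR − 1) / RR = 1 − 1/RR.
PN = (10.0 − 1) / 10.0 = 9 / 10.0 ≈ 0.9000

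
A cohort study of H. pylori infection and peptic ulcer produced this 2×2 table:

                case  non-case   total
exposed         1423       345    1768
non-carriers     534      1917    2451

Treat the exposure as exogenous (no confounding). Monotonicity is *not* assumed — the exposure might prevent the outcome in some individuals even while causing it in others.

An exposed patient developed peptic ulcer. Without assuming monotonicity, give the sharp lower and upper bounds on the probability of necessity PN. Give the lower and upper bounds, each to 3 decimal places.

0.729 ≤ PN ≤ 0.972

p₁ = P(outcome | exposed) = 1423/1768 = 0.80486
p₀ = P(outcome | unexposed) = 534/2451 = 0.21787
Under exogeneity alone the bounds on PN are max{0,(p₁−p₀)/p₁} ≤ PN ≤ min{1,(1−p₀)/p₁}.
  lower = (p₁ − p₀)/p₁ = 0.58699 / 0.80486 ≈ 0.7293
  upper = min{1, (1 − p₀)/p₁} = 0.78213 / 0.80486 ≈ 0.9718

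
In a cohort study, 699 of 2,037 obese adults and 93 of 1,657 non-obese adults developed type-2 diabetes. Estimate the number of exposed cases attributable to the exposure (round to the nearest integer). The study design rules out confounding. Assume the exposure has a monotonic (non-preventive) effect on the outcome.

about 585 cases

p₁ = P(outcome | exposed) = 699/2037 = 0.34315
p₀ = P(outcome | unexposed) = 93/1657 = 0.056126
PN = (p₁ − p₀)/p₁ = (0.34315 − 0.056126) / 0.34315 ≈ 0.83644.
Attributable cases ≈ PN × (exposed cases) = 0.83644 × 699 ≈ 584.67.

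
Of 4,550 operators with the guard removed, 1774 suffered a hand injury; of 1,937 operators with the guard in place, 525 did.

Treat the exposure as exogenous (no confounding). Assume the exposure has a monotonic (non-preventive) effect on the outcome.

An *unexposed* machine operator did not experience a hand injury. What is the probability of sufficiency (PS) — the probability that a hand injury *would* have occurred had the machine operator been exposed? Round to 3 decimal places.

PS ≈ 0.163

p₁ = P(outcome | exposed) = 1774/4550 = 0.38989
p₀ = P(outcome | unexposed) = 525/1937 = 0.27104
Under exogeneity and monotonicity, PS = (p₁ − p₀) / (1 − p₀).
PS = (0.38989 − 0.27104) / (1 − 0.27104) = 0.11885 / 0.72896 ≈ 0.1630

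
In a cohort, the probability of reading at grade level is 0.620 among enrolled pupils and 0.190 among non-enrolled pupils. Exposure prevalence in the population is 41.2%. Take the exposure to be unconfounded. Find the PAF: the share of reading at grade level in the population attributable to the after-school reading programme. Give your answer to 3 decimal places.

Let p₁ = 0.62, p₀ = 0.19.
Overall risk P(Y=1) = π·p₁ + (1−π)·p₀ = 0.412×0.62 + 0.588×0.19 = 0.36716.
Under exogeneity, PAF = [P(Y=1) − p₀] / P(Y=1).
PAF = (0.36716 − 0.19) / 0.36716 ≈ 0.4825

PAF ≈ 0.483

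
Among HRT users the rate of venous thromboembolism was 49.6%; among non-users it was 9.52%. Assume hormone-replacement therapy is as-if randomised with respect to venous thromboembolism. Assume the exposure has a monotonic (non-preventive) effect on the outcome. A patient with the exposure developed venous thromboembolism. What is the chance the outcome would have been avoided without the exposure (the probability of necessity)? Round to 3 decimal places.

p₁ = 0.496, p₀ = 0.0952.
Under exogeneity and monotonicity, PN = (p₁ − p₀) / p₁.
PN = (0.496 − 0.0952) / 0.496 = 0.4008 / 0.496 ≈ 0.8081

PN ≈ 0.808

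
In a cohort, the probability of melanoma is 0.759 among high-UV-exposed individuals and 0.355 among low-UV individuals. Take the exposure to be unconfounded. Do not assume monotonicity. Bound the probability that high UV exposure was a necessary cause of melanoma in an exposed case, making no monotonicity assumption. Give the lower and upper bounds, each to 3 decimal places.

Let p₁ = 0.759, p₀ = 0.355.
Under exogeneity alone the bounds on PN are max{0,(p₁−p₀)/p₁} ≤ PN ≤ min{1,(1−p₀)/p₁}.
  lower = (p₁ − p₀)/p₁ = 0.404 / 0.759 ≈ 0.5323
  upper = min{1, (1 − p₀)/p₁} = 0.645 / 0.759 ≈ 0.8498

0.532 ≤ PN ≤ 0.850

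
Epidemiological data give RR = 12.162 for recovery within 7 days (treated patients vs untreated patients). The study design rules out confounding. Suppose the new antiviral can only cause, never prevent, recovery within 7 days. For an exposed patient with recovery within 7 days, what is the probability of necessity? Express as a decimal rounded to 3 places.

PN ≈ 0.918

Under exogeneity and monotonicity, PN = (RR − 1) / RR = 1 − 1/RR.
PN = (12.162 − 1) / 12.162 = 11.16 / 12.162 ≈ 0.9178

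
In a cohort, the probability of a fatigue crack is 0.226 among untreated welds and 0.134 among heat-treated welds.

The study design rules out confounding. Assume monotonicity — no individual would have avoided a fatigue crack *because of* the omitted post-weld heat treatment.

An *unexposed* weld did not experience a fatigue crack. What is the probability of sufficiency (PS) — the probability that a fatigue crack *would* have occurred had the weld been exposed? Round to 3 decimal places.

PS ≈ 0.106

Let p₁ = 0.226, p₀ = 0.134.
Under exogeneity and monotonicity, PS = (p₁ − p₀) / (1 − p₀).
PS = (0.226 − 0.134) / (1 − 0.134) = 0.092 / 0.866 ≈ 0.1062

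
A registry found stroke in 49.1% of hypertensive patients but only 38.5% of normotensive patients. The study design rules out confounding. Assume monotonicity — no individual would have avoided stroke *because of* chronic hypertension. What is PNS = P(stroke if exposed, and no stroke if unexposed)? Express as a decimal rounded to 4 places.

PNS ≈ 0.1060

p₁ = 0.491, p₀ = 0.385.
Under exogeneity and monotonicity, PNS = p₁ − p₀.
PNS = 0.491 − 0.385 = 0.106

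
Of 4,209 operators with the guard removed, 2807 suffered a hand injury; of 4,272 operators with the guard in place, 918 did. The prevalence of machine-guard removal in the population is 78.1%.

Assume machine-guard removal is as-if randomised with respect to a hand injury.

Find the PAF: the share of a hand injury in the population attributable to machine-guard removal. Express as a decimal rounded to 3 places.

PAF ≈ 0.622

p₁ = P(outcome | exposed) = 2807/4209 = 0.6669
p₀ = P(outcome | unexposed) = 918/4272 = 0.21489
Overall risk P(Y=1) = π·p₁ + (1−π)·p₀ = 0.781×0.6669 + 0.219×0.21489 = 0.56791.
Under exogeneity, PAF = [P(Y=1) − p₀] / P(Y=1).
PAF = (0.56791 − 0.21489) / 0.56791 ≈ 0.6216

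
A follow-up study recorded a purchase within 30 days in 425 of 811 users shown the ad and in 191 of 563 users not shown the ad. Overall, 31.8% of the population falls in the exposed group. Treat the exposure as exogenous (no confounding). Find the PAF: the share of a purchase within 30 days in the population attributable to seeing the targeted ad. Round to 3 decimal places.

p₁ = P(outcome | exposed) = 425/811 = 0.52404
p₀ = P(outcome | unexposed) = 191/563 = 0.33925
Overall risk P(Y=1) = π·p₁ + (1−π)·p₀ = 0.318×0.52404 + 0.682×0.33925 = 0.39802.
Under exogeneity, PAF = [P(Y=1) − p₀] / P(Y=1).
PAF = (0.39802 − 0.33925) / 0.39802 ≈ 0.1476

PAF ≈ 0.148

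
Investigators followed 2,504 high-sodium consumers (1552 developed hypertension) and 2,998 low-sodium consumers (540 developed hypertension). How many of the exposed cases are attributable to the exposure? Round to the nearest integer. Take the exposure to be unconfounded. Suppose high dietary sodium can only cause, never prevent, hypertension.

p₁ = P(outcome | exposed) = 1552/2504 = 0.61981
p₀ = P(outcome | unexposed) = 540/2998 = 0.18012
PN = (p₁ − p₀)/p₁ = (0.61981 − 0.18012) / 0.61981 ≈ 0.70939.
Attributable cases ≈ PN × (exposed cases) = 0.70939 × 1552 ≈ 1100.98.

about 1101 cases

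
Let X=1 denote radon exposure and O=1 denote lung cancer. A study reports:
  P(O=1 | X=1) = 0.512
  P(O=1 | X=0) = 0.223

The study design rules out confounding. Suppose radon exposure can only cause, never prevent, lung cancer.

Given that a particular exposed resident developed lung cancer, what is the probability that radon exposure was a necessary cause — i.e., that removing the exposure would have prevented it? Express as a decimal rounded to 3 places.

Let p₁ = 0.512, p₀ = 0.223.
Under exogeneity and monotonicity, PN = (p₁ − p₀) / p₁.
PN = (0.512 − 0.223) / 0.512 = 0.289 / 0.512 ≈ 0.5645

PN ≈ 0.564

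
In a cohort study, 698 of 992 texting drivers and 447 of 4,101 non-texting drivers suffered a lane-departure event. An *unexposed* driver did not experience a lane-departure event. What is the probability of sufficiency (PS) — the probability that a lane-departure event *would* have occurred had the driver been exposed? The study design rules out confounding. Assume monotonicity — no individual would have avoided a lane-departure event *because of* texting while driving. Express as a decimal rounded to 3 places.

PS ≈ 0.667

p₁ = P(outcome | exposed) = 698/992 = 0.70363
p₀ = P(outcome | unexposed) = 447/4101 = 0.109
Under exogeneity and monotonicity, PS = (p₁ − p₀) / (1 − p₀).
PS = (0.70363 − 0.109) / (1 − 0.109) = 0.59463 / 0.891 ≈ 0.6674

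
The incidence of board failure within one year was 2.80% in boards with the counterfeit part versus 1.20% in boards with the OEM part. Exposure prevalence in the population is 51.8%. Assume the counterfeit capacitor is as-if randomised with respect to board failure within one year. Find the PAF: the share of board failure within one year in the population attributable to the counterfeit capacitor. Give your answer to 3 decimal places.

PAF ≈ 0.409

p₁ = 0.028, p₀ = 0.012.
Overall risk P(Y=1) = π·p₁ + (1−π)·p₀ = 0.518×0.028 + 0.482×0.012 = 0.020288.
Under exogeneity, PAF = [P(Y=1) − p₀] / P(Y=1).
PAF = (0.020288 − 0.012) / 0.020288 ≈ 0.4085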